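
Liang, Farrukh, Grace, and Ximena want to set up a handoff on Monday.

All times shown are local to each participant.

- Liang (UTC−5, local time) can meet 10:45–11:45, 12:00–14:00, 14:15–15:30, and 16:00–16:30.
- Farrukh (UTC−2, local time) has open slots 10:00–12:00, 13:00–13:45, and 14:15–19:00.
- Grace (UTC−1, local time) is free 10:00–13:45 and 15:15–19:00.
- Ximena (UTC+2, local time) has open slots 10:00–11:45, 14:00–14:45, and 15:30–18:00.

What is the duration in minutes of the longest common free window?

0 minutes

Liang → UTC: 15:45–16:45, 17:00–19:00, 19:15–20:30, 21:00–21:30.
Farrukh → UTC: 12:00–14:00, 15:00–15:45, 16:15–21:00.
Grace → UTC: 11:00–14:45, 16:15–20:00.
Ximena → UTC: 08:00–09:45, 12:00–12:45, 13:30–16:00.
Liang ∩ Farrukh: 16:15–16:45, 17:00–19:00, 19:15–20:30.
Liang ∩ Farrukh ∩ Grace: 16:15–16:45, 17:00–19:00, 19:15–20:00.
Liang ∩ Farrukh ∩ Grace ∩ Ximena: (none).
No common window.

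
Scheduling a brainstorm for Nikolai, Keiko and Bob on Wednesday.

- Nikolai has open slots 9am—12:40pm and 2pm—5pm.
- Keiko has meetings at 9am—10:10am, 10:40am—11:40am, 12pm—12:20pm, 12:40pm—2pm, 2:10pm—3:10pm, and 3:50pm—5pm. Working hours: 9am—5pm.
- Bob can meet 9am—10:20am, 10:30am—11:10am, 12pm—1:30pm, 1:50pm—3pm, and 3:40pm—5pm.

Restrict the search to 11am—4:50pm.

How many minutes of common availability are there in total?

40 minutes

Keiko free within 09:00–17:00: 10:10–10:40, 11:40–12:00, 12:20–12:40, 14:00–14:10, 15:10–15:50.
Nikolai ∩ Keiko: 10:10–10:40, 11:40–12:00, 12:20–12:40, 14:00–14:10, 15:10–15:50.
Nikolai ∩ Keiko ∩ Bob: 10:10–10:20, 10:30–10:40, 12:20–12:40, 14:00–14:10, 15:40–15:50.
Restricted to 11:00–16:50: 12:20–12:40, 14:00–14:10, 15:40–15:50.
Total common minutes: 20 + 10 + 10 = 40.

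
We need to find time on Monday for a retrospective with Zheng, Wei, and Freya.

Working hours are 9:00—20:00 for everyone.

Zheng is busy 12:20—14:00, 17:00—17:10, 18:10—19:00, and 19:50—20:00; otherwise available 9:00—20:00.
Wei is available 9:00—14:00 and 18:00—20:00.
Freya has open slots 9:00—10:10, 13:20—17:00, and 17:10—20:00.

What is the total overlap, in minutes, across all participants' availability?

Zheng free within 09:00–20:00: 09:00–12:20, 14:00–17:00, 17:10–18:10, 19:00–19:50.
Zheng ∩ Wei: 09:00–12:20, 18:00–18:10, 19:00–19:50.
Zheng ∩ Wei ∩ Freya: 09:00–10:10, 18:00–18:10, 19:00–19:50.
Total common minutes: 70 + 10 + 50 = 130.

130 minutes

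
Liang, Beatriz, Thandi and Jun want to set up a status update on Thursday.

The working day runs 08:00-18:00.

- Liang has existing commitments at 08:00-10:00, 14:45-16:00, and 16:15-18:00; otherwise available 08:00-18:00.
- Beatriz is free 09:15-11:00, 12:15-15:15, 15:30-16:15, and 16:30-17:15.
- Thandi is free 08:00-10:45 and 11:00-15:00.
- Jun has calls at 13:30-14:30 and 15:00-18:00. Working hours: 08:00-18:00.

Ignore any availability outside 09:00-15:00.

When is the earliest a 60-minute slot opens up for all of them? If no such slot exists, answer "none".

12:15

Liang free within 08:00–18:00: 10:00–14:45, 16:00–16:15.
Jun free within 08:00–18:00: 08:00–13:30, 14:30–15:00.
Liang ∩ Beatriz: 10:00–11:00, 12:15–14:45, 16:00–16:15.
Liang ∩ Beatriz ∩ Thandi: 10:00–10:45, 12:15–14:45.
Liang ∩ Beatriz ∩ Thandi ∩ Jun: 10:00–10:45, 12:15–13:30, 14:30–14:45.
Restricted to 09:00–15:00: 10:00–10:45, 12:15–13:30, 14:30–14:45.
Windows ≥ 60 min: 12:15–13:30.
Earliest such window starts at 12:15.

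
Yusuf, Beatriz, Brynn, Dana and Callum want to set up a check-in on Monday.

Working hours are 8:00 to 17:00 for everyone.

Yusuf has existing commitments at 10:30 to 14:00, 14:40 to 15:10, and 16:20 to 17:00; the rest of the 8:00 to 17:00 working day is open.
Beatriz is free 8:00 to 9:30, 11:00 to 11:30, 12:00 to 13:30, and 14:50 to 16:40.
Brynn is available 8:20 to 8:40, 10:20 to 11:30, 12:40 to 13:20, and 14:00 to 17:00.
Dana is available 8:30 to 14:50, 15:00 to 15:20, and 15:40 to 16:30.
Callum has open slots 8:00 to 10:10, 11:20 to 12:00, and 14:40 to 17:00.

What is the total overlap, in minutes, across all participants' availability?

Yusuf free within 08:00–17:00: 08:00–10:30, 14:00–14:40, 15:10–16:20.
Yusuf ∩ Beatriz: 08:00–09:30, 15:10–16:20.
Yusuf ∩ Beatriz ∩ Brynn: 08:20–08:40, 15:10–16:20.
Yusuf ∩ Beatriz ∩ Brynn ∩ Dana: 08:30–08:40, 15:10–15:20, 15:40–16:20.
Yusuf ∩ Beatriz ∩ Brynn ∩ Dana ∩ Callum: 08:30–08:40, 15:10–15:20, 15:40–16:20.
Total common minutes: 10 + 10 + 40 = 60.

60 minutes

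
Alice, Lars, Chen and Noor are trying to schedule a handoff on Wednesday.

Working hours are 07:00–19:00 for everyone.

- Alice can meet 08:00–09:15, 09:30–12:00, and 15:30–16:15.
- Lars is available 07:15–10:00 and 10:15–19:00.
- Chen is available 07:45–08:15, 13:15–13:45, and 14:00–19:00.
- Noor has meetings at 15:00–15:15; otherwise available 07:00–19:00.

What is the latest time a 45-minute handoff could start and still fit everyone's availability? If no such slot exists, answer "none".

15:30

Noor free within 07:00–19:00: 07:00–15:00, 15:15–19:00.
Alice ∩ Lars: 08:00–09:15, 09:30–10:00, 10:15–12:00, 15:30–16:15.
Alice ∩ Lars ∩ Chen: 08:00–08:15, 15:30–16:15.
Alice ∩ Lars ∩ Chen ∩ Noor: 08:00–08:15, 15:30–16:15.
Windows ≥ 45 min: 15:30–16:15.
Latest start in the last window 15:30–16:15 is 16:15 − 45 min = 15:30.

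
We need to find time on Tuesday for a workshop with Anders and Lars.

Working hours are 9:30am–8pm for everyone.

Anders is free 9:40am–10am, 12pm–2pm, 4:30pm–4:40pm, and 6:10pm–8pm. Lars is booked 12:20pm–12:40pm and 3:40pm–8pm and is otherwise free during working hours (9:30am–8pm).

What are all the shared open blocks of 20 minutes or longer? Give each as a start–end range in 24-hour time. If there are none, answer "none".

Lars free within 09:30–20:00: 09:30–12:20, 12:40–15:40.
Anders ∩ Lars: 09:40–10:00, 12:00–12:20, 12:40–14:00.
Windows ≥ 20 min: 09:40–10:00, 12:00–12:20, 12:40–14:00.

09:40–10:00, 12:00–12:20, 12:40–14:00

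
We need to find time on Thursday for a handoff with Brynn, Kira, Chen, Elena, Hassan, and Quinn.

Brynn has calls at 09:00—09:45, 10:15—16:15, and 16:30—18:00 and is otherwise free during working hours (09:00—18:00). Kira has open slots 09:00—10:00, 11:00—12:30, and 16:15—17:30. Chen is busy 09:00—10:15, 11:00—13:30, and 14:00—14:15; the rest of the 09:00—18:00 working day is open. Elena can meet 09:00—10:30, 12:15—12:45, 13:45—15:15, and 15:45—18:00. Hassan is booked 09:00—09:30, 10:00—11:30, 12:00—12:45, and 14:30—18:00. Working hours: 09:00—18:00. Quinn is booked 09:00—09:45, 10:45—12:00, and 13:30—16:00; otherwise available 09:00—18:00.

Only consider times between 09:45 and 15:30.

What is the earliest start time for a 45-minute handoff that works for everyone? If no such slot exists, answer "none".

Brynn free within 09:00–18:00: 09:45–10:15, 16:15–16:30.
Chen free within 09:00–18:00: 10:15–11:00, 13:30–14:00, 14:15–18:00.
Hassan free within 09:00–18:00: 09:30–10:00, 11:30–12:00, 12:45–14:30.
Quinn free within 09:00–18:00: 09:45–10:45, 12:00–13:30, 16:00–18:00.
Brynn ∩ Kira: 09:45–10:00, 16:15–16:30.
Brynn ∩ Kira ∩ Chen: 16:15–16:30.
Brynn ∩ Kira ∩ Chen ∩ Elena: 16:15–16:30.
Brynn ∩ Kira ∩ Chen ∩ Elena ∩ Hassan: (none).
Brynn ∩ Kira ∩ Chen ∩ Elena ∩ Hassan ∩ Quinn: (none).
Restricted to 09:45–15:30: (none).
Windows ≥ 45 min: (none).

none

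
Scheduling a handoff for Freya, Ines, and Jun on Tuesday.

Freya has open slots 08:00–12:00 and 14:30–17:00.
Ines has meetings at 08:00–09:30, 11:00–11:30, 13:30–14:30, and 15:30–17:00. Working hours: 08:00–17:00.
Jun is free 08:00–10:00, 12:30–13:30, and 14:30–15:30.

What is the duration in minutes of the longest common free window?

Ines free within 08:00–17:00: 09:30–11:00, 11:30–13:30, 14:30–15:30.
Freya ∩ Ines: 09:30–11:00, 11:30–12:00, 14:30–15:30.
Freya ∩ Ines ∩ Jun: 09:30–10:00, 14:30–15:30.
Common window lengths: 30, 60 min; longest is 60.

60 minutes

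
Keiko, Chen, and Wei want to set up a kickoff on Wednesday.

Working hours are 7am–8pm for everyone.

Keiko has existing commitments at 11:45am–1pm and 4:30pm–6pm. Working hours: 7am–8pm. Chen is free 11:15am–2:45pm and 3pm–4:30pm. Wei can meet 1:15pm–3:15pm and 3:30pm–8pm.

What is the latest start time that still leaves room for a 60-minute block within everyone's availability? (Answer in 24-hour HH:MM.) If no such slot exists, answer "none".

15:30

Keiko free within 07:00–20:00: 07:00–11:45, 13:00–16:30, 18:00–20:00.
Keiko ∩ Chen: 11:15–11:45, 13:00–14:45, 15:00–16:30.
Keiko ∩ Chen ∩ Wei: 13:15–14:45, 15:00–15:15, 15:30–16:30.
Windows ≥ 60 min: 13:15–14:45, 15:30–16:30.
Latest start in the last window 15:30–16:30 is 16:30 − 60 min = 15:30.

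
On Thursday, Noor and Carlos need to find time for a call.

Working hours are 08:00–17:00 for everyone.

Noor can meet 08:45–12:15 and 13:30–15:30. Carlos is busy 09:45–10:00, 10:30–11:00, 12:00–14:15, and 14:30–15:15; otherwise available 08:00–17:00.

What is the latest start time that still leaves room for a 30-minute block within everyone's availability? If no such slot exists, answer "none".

Carlos free within 08:00–17:00: 08:00–09:45, 10:00–10:30, 11:00–12:00, 14:15–14:30, 15:15–17:00.
Noor ∩ Carlos: 08:45–09:45, 10:00–10:30, 11:00–12:00, 14:15–14:30, 15:15–15:30.
Windows ≥ 30 min: 08:45–09:45, 10:00–10:30, 11:00–12:00.
Latest start in the last window 11:00–12:00 is 12:00 − 30 min = 11:30.

11:30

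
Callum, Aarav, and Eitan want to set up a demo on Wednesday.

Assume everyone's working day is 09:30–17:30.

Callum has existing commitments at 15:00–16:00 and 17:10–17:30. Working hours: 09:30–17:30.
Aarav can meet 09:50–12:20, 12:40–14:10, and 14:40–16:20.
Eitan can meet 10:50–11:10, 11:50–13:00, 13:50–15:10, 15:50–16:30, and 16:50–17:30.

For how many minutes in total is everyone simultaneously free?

130 minutes

Callum free within 09:30–17:30: 09:30–15:00, 16:00–17:10.
Callum ∩ Aarav: 09:50–12:20, 12:40–14:10, 14:40–15:00, 16:00–16:20.
Callum ∩ Aarav ∩ Eitan: 10:50–11:10, 11:50–12:20, 12:40–13:00, 13:50–14:10, 14:40–15:00, 16:00–16:20.
Total common minutes: 20 + 30 + 20 + 20 + 20 + 20 = 130.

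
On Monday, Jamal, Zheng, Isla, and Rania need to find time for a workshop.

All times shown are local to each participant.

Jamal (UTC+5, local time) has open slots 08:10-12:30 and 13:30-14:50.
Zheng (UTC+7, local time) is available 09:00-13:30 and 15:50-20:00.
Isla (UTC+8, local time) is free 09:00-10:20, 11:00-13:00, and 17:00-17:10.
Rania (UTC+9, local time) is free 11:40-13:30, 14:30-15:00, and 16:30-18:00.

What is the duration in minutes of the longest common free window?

Jamal → UTC: 03:10–07:30, 08:30–09:50.
Zheng → UTC: 02:00–06:30, 08:50–13:00.
Isla → UTC: 01:00–02:20, 03:00–05:00, 09:00–09:10.
Rania → UTC: 02:40–04:30, 05:30–06:00, 07:30–09:00.
Jamal ∩ Zheng: 03:10–06:30, 08:50–09:50.
Jamal ∩ Zheng ∩ Isla: 03:10–05:00, 09:00–09:10.
Jamal ∩ Zheng ∩ Isla ∩ Rania: 03:10–04:30.
Single common window of 80 minutes.

80 minutes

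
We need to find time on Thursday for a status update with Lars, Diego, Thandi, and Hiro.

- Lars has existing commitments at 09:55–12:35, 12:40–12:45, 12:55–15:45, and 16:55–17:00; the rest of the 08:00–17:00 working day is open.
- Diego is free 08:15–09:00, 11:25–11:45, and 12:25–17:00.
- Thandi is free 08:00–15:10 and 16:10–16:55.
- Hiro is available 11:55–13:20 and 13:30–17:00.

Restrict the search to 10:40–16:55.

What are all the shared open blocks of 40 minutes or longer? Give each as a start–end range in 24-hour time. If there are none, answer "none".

Lars free within 08:00–17:00: 08:00–09:55, 12:35–12:40, 12:45–12:55, 15:45–16:55.
Lars ∩ Diego: 08:15–09:00, 12:35–12:40, 12:45–12:55, 15:45–16:55.
Lars ∩ Diego ∩ Thandi: 08:15–09:00, 12:35–12:40, 12:45–12:55, 16:10–16:55.
Lars ∩ Diego ∩ Thandi ∩ Hiro: 12:35–12:40, 12:45–12:55, 16:10–16:55.
Restricted to 10:40–16:55: 12:35–12:40, 12:45–12:55, 16:10–16:55.
Windows ≥ 40 min: 16:10–16:55.

16:10–16:55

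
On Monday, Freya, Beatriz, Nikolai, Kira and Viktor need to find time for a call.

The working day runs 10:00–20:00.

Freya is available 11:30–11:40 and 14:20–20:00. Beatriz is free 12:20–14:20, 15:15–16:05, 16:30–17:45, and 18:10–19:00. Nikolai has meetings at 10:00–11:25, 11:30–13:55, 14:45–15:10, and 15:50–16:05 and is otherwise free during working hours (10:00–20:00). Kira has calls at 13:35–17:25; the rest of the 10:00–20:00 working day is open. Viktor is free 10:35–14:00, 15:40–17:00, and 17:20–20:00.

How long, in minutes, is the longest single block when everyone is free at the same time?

50 minutes

Nikolai free within 10:00–20:00: 11:25–11:30, 13:55–14:45, 15:10–15:50, 16:05–20:00.
Kira free within 10:00–20:00: 10:00–13:35, 17:25–20:00.
Freya ∩ Beatriz: 15:15–16:05, 16:30–17:45, 18:10–19:00.
Freya ∩ Beatriz ∩ Nikolai: 15:15–15:50, 16:30–17:45, 18:10–19:00.
Freya ∩ Beatriz ∩ Nikolai ∩ Kira: 17:25–17:45, 18:10–19:00.
Freya ∩ Beatriz ∩ Nikolai ∩ Kira ∩ Viktor: 17:25–17:45, 18:10–19:00.
Common window lengths: 20, 50 min; longest is 50.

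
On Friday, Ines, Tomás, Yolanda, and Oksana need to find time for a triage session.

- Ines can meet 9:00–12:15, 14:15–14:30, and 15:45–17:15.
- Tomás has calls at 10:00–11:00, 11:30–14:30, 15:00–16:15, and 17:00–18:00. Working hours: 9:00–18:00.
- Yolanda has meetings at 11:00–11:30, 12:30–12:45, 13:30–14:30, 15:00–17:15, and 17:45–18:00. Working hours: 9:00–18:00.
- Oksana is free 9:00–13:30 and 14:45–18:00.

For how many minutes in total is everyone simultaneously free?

Tomás free within 09:00–18:00: 09:00–10:00, 11:00–11:30, 14:30–15:00, 16:15–17:00.
Yolanda free within 09:00–18:00: 09:00–11:00, 11:30–12:30, 12:45–13:30, 14:30–15:00, 17:15–17:45.
Ines ∩ Tomás: 09:00–10:00, 11:00–11:30, 16:15–17:00.
Ines ∩ Tomás ∩ Yolanda: 09:00–10:00.
Ines ∩ Tomás ∩ Yolanda ∩ Oksana: 09:00–10:00.
Total common minutes: 60.

60 minutes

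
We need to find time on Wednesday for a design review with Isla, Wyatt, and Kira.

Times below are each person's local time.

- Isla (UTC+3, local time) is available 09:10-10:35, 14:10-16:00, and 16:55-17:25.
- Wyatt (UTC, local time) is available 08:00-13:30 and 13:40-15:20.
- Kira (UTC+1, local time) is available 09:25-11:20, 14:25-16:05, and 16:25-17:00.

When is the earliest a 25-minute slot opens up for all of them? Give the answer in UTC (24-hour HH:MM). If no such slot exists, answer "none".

13:55

Isla → UTC: 06:10–07:35, 11:10–13:00, 13:55–14:25.
Wyatt → UTC: 08:00–13:30, 13:40–15:20.
Kira → UTC: 08:25–10:20, 13:25–15:05, 15:25–16:00.
Isla ∩ Wyatt: 11:10–13:00, 13:55–14:25.
Isla ∩ Wyatt ∩ Kira: 13:55–14:25.
Windows ≥ 25 min: 13:55–14:25.
Earliest such window starts at 13:55.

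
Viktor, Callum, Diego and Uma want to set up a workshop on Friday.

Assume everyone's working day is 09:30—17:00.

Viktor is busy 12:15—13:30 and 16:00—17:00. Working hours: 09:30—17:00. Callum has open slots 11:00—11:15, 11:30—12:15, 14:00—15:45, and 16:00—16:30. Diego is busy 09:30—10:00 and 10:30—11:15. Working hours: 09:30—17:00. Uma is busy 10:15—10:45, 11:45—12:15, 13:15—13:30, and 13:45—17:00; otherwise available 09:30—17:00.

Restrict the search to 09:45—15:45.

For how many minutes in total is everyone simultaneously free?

15 minutes

Viktor free within 09:30–17:00: 09:30–12:15, 13:30–16:00.
Diego free within 09:30–17:00: 10:00–10:30, 11:15–17:00.
Uma free within 09:30–17:00: 09:30–10:15, 10:45–11:45, 12:15–13:15, 13:30–13:45.
Viktor ∩ Callum: 11:00–11:15, 11:30–12:15, 14:00–15:45.
Viktor ∩ Callum ∩ Diego: 11:30–12:15, 14:00–15:45.
Viktor ∩ Callum ∩ Diego ∩ Uma: 11:30–11:45.
Restricted to 09:45–15:45: 11:30–11:45.
Total common minutes: 15.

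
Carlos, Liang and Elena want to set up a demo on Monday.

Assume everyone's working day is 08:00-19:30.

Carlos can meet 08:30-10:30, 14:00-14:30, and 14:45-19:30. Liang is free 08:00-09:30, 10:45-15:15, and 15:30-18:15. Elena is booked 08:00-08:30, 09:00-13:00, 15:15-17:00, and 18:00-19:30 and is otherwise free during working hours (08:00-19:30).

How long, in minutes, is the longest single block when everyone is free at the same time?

Elena free within 08:00–19:30: 08:30–09:00, 13:00–15:15, 17:00–18:00.
Carlos ∩ Liang: 08:30–09:30, 14:00–14:30, 14:45–15:15, 15:30–18:15.
Carlos ∩ Liang ∩ Elena: 08:30–09:00, 14:00–14:30, 14:45–15:15, 17:00–18:00.
Common window lengths: 30, 30, 30, 60 min; longest is 60.

60 minutes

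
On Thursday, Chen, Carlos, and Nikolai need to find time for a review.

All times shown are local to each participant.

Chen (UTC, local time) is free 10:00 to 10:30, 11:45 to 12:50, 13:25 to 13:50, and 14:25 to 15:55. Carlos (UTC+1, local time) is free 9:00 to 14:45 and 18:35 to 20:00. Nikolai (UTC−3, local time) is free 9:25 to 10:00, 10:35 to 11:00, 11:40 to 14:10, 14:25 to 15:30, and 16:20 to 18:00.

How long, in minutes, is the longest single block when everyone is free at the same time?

Chen → UTC: 10:00–10:30, 11:45–12:50, 13:25–13:50, 14:25–15:55.
Carlos → UTC: 08:00–13:45, 17:35–19:00.
Nikolai → UTC: 12:25–13:00, 13:35–14:00, 14:40–17:10, 17:25–18:30, 19:20–21:00.
Chen ∩ Carlos: 10:00–10:30, 11:45–12:50, 13:25–13:45.
Chen ∩ Carlos ∩ Nikolai: 12:25–12:50, 13:35–13:45.
Common window lengths: 25, 10 min; longest is 25.

25 minutes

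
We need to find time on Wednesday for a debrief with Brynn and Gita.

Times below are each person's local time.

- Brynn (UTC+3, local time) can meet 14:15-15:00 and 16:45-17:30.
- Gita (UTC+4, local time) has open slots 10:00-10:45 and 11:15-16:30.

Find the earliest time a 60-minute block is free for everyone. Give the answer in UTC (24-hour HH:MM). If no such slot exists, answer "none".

none

Brynn → UTC: 11:15–12:00, 13:45–14:30.
Gita → UTC: 06:00–06:45, 07:15–12:30.
Brynn ∩ Gita: 11:15–12:00.
Windows ≥ 60 min: (none).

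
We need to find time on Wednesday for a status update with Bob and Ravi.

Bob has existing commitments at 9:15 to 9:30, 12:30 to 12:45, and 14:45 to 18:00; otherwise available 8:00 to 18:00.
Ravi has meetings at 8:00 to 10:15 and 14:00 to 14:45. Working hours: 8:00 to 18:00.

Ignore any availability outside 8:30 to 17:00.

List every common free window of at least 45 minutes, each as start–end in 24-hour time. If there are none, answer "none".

Bob free within 08:00–18:00: 08:00–09:15, 09:30–12:30, 12:45–14:45.
Ravi free within 08:00–18:00: 10:15–14:00, 14:45–18:00.
Bob ∩ Ravi: 10:15–12:30, 12:45–14:00.
Restricted to 08:30–17:00: 10:15–12:30, 12:45–14:00.
Windows ≥ 45 min: 10:15–12:30, 12:45–14:00.

10:15–12:30, 12:45–14:00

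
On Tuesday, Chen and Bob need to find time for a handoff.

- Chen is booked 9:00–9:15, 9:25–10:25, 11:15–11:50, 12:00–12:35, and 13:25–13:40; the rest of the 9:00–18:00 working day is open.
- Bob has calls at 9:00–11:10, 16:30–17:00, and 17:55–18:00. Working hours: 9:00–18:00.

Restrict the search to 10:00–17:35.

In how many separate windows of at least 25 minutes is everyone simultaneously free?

3

Chen free within 09:00–18:00: 09:15–09:25, 10:25–11:15, 11:50–12:00, 12:35–13:25, 13:40–18:00.
Bob free within 09:00–18:00: 11:10–16:30, 17:00–17:55.
Chen ∩ Bob: 11:10–11:15, 11:50–12:00, 12:35–13:25, 13:40–16:30, 17:00–17:55.
Restricted to 10:00–17:35: 11:10–11:15, 11:50–12:00, 12:35–13:25, 13:40–16:30, 17:00–17:35.
Windows ≥ 25 min: 12:35–13:25, 13:40–16:30, 17:00–17:35.
That's 3 windows.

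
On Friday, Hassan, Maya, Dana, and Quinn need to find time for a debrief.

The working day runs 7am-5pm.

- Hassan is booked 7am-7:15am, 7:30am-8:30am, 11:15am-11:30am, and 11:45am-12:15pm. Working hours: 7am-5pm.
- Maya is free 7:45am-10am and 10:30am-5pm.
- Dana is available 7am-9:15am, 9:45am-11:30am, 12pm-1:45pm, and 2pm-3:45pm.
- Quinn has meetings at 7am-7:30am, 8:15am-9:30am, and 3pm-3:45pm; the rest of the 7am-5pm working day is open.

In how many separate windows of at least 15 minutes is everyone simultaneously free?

Hassan free within 07:00–17:00: 07:15–07:30, 08:30–11:15, 11:30–11:45, 12:15–17:00.
Quinn free within 07:00–17:00: 07:30–08:15, 09:30–15:00, 15:45–17:00.
Hassan ∩ Maya: 08:30–10:00, 10:30–11:15, 11:30–11:45, 12:15–17:00.
Hassan ∩ Maya ∩ Dana: 08:30–09:15, 09:45–10:00, 10:30–11:15, 12:15–13:45, 14:00–15:45.
Hassan ∩ Maya ∩ Dana ∩ Quinn: 09:45–10:00, 10:30–11:15, 12:15–13:45, 14:00–15:00.
Windows ≥ 15 min: 09:45–10:00, 10:30–11:15, 12:15–13:45, 14:00–15:00.
That's 4 windows.

4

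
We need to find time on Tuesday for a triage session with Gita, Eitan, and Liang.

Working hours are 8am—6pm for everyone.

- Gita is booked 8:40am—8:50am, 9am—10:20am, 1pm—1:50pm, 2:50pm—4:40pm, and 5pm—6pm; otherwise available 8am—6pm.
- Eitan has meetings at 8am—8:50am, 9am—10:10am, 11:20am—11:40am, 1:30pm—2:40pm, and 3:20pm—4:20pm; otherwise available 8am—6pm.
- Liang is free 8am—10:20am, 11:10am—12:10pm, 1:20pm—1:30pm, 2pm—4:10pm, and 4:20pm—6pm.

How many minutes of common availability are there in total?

80 minutes

Gita free within 08:00–18:00: 08:00–08:40, 08:50–09:00, 10:20–13:00, 13:50–14:50, 16:40–17:00.
Eitan free within 08:00–18:00: 08:50–09:00, 10:10–11:20, 11:40–13:30, 14:40–15:20, 16:20–18:00.
Gita ∩ Eitan: 08:50–09:00, 10:20–11:20, 11:40–13:00, 14:40–14:50, 16:40–17:00.
Gita ∩ Eitan ∩ Liang: 08:50–09:00, 11:10–11:20, 11:40–12:10, 14:40–14:50, 16:40–17:00.
Total common minutes: 10 + 10 + 30 + 10 + 20 = 80.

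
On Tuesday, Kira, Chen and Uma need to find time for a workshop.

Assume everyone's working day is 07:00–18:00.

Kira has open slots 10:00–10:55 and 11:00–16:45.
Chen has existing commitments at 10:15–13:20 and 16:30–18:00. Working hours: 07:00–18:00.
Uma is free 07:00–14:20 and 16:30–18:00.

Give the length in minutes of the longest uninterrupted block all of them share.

Chen free within 07:00–18:00: 07:00–10:15, 13:20–16:30.
Kira ∩ Chen: 10:00–10:15, 13:20–16:30.
Kira ∩ Chen ∩ Uma: 10:00–10:15, 13:20–14:20.
Common window lengths: 15, 60 min; longest is 60.

60 minutes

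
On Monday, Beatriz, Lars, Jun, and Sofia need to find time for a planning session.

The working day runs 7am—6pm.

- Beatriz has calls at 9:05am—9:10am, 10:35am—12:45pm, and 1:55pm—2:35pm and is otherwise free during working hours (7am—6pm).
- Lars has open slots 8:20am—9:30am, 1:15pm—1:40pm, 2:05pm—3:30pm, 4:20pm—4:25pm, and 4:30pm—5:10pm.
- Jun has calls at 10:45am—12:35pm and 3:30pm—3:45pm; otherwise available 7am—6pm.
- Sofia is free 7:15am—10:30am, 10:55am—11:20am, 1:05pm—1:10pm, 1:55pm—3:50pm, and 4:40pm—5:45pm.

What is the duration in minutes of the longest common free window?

55 minutes

Beatriz free within 07:00–18:00: 07:00–09:05, 09:10–10:35, 12:45–13:55, 14:35–18:00.
Jun free within 07:00–18:00: 07:00–10:45, 12:35–15:30, 15:45–18:00.
Beatriz ∩ Lars: 08:20–09:05, 09:10–09:30, 13:15–13:40, 14:35–15:30, 16:20–16:25, 16:30–17:10.
Beatriz ∩ Lars ∩ Jun: 08:20–09:05, 09:10–09:30, 13:15–13:40, 14:35–15:30, 16:20–16:25, 16:30–17:10.
Beatriz ∩ Lars ∩ Jun ∩ Sofia: 08:20–09:05, 09:10–09:30, 14:35–15:30, 16:40–17:10.
Common window lengths: 45, 20, 55, 30 min; longest is 55.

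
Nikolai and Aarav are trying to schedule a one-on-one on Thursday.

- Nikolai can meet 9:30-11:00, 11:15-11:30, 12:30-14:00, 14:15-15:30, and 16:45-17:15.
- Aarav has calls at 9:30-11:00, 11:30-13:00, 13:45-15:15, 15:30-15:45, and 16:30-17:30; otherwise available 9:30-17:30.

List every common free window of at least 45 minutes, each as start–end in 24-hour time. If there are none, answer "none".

Aarav free within 09:30–17:30: 11:00–11:30, 13:00–13:45, 15:15–15:30, 15:45–16:30.
Nikolai ∩ Aarav: 11:15–11:30, 13:00–13:45, 15:15–15:30.
Windows ≥ 45 min: 13:00–13:45.

13:00–13:45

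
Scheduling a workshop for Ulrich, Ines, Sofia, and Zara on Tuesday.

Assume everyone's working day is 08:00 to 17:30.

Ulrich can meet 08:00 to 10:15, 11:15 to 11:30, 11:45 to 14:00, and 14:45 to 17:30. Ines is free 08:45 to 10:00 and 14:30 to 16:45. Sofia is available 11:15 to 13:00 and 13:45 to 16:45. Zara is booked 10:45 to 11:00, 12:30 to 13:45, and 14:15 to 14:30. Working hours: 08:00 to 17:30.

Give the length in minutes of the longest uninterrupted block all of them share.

120 minutes

Zara free within 08:00–17:30: 08:00–10:45, 11:00–12:30, 13:45–14:15, 14:30–17:30.
Ulrich ∩ Ines: 08:45–10:00, 14:45–16:45.
Ulrich ∩ Ines ∩ Sofia: 14:45–16:45.
Ulrich ∩ Ines ∩ Sofia ∩ Zara: 14:45–16:45.
Single common window of 120 minutes.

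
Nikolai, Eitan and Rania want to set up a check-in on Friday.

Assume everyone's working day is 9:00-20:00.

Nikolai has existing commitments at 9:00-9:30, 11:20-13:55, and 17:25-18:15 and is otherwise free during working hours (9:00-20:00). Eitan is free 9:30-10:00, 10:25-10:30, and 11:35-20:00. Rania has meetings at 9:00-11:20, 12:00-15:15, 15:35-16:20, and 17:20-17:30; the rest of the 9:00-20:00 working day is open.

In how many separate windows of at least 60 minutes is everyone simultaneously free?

Nikolai free within 09:00–20:00: 09:30–11:20, 13:55–17:25, 18:15–20:00.
Rania free within 09:00–20:00: 11:20–12:00, 15:15–15:35, 16:20–17:20, 17:30–20:00.
Nikolai ∩ Eitan: 09:30–10:00, 10:25–10:30, 13:55–17:25, 18:15–20:00.
Nikolai ∩ Eitan ∩ Rania: 15:15–15:35, 16:20–17:20, 18:15–20:00.
Windows ≥ 60 min: 16:20–17:20, 18:15–20:00.
That's 2 windows.

2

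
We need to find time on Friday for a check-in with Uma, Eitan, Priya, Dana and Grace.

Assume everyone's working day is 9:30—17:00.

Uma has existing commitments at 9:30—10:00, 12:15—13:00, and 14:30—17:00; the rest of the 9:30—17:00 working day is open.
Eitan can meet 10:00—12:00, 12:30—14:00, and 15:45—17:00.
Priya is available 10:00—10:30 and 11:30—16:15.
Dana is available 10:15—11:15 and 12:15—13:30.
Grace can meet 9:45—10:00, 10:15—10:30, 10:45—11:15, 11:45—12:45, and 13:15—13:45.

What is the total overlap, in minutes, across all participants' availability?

Uma free within 09:30–17:00: 10:00–12:15, 13:00–14:30.
Uma ∩ Eitan: 10:00–12:00, 13:00–14:00.
Uma ∩ Eitan ∩ Priya: 10:00–10:30, 11:30–12:00, 13:00–14:00.
Uma ∩ Eitan ∩ Priya ∩ Dana: 10:15–10:30, 13:00–13:30.
Uma ∩ Eitan ∩ Priya ∩ Dana ∩ Grace: 10:15–10:30, 13:15–13:30.
Total common minutes: 15 + 15 = 30.

30 minutes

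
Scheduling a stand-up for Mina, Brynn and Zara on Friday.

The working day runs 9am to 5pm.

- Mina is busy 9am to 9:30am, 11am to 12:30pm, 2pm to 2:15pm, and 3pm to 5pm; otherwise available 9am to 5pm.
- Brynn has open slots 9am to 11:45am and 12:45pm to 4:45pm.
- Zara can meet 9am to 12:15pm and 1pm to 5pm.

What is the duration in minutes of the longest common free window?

Mina free within 09:00–17:00: 09:30–11:00, 12:30–14:00, 14:15–15:00.
Mina ∩ Brynn: 09:30–11:00, 12:45–14:00, 14:15–15:00.
Mina ∩ Brynn ∩ Zara: 09:30–11:00, 13:00–14:00, 14:15–15:00.
Common window lengths: 90, 60, 45 min; longest is 90.

90 minutes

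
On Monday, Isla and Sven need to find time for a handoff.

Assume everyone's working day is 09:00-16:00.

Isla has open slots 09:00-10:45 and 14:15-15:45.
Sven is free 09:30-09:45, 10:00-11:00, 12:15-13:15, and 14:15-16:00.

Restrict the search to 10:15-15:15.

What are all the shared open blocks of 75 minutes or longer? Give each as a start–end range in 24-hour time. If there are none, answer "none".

Isla ∩ Sven: 09:30–09:45, 10:00–10:45, 14:15–15:45.
Restricted to 10:15–15:15: 10:15–10:45, 14:15–15:15.
Windows ≥ 75 min: (none).

none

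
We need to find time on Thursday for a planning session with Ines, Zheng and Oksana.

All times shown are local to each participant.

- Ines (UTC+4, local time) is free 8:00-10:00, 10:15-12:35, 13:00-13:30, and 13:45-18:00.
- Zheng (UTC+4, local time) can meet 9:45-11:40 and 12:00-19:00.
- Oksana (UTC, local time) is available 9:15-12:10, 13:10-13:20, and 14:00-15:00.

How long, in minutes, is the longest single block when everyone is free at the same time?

145 minutes

Ines → UTC: 04:00–06:00, 06:15–08:35, 09:00–09:30, 09:45–14:00.
Zheng → UTC: 05:45–07:40, 08:00–15:00.
Oksana → UTC: 09:15–12:10, 13:10–13:20, 14:00–15:00.
Ines ∩ Zheng: 05:45–06:00, 06:15–07:40, 08:00–08:35, 09:00–09:30, 09:45–14:00.
Ines ∩ Zheng ∩ Oksana: 09:15–09:30, 09:45–12:10, 13:10–13:20.
Common window lengths: 15, 145, 10 min; longest is 145.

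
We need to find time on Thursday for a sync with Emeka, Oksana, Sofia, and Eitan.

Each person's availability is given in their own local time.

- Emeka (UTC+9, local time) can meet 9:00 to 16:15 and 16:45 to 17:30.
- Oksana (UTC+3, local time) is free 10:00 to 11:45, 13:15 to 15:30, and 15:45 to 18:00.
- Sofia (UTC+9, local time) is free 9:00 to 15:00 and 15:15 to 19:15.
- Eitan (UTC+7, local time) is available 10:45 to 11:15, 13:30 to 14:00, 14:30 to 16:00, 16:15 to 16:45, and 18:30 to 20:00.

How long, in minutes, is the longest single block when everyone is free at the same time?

Emeka → UTC: 00:00–07:15, 07:45–08:30.
Oksana → UTC: 07:00–08:45, 10:15–12:30, 12:45–15:00.
Sofia → UTC: 00:00–06:00, 06:15–10:15.
Eitan → UTC: 03:45–04:15, 06:30–07:00, 07:30–09:00, 09:15–09:45, 11:30–13:00.
Emeka ∩ Oksana: 07:00–07:15, 07:45–08:30.
Emeka ∩ Oksana ∩ Sofia: 07:00–07:15, 07:45–08:30.
Emeka ∩ Oksana ∩ Sofia ∩ Eitan: 07:45–08:30.
Single common window of 45 minutes.

45 minutes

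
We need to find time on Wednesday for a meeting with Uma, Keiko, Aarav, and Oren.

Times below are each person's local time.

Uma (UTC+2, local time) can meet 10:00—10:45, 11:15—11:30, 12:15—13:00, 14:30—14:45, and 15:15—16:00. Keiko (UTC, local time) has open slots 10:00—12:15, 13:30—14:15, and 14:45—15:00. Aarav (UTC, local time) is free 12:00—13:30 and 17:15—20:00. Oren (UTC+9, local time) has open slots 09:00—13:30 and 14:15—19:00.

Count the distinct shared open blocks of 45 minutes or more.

0

Uma → UTC: 08:00–08:45, 09:15–09:30, 10:15–11:00, 12:30–12:45, 13:15–14:00.
Keiko → UTC: 10:00–12:15, 13:30–14:15, 14:45–15:00.
Aarav → UTC: 12:00–13:30, 17:15–20:00.
Oren → UTC: 00:00–04:30, 05:15–10:00.
Uma ∩ Keiko: 10:15–11:00, 13:30–14:00.
Uma ∩ Keiko ∩ Aarav: (none).
Uma ∩ Keiko ∩ Aarav ∩ Oren: (none).
Windows ≥ 45 min: (none).
That's 0 windows.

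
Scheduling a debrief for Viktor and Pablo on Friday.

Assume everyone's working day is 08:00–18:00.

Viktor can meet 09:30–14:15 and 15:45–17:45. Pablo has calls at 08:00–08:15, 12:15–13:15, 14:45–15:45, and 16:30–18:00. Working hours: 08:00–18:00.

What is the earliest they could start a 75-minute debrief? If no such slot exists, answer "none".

09:30

Pablo free within 08:00–18:00: 08:15–12:15, 13:15–14:45, 15:45–16:30.
Viktor ∩ Pablo: 09:30–12:15, 13:15–14:15, 15:45–16:30.
Windows ≥ 75 min: 09:30–12:15.
Earliest such window starts at 09:30.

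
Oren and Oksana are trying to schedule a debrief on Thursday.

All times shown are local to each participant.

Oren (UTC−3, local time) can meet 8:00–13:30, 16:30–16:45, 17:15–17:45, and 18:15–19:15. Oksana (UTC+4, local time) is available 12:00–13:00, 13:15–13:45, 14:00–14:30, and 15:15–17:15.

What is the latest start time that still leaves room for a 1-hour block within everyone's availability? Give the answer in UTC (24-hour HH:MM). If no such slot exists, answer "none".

12:15

Oren → UTC: 11:00–16:30, 19:30–19:45, 20:15–20:45, 21:15–22:15.
Oksana → UTC: 08:00–09:00, 09:15–09:45, 10:00–10:30, 11:15–13:15.
Oren ∩ Oksana: 11:15–13:15.
Windows ≥ 60 min: 11:15–13:15.
Latest start in the last window 11:15–13:15 is 13:15 − 60 min = 12:15.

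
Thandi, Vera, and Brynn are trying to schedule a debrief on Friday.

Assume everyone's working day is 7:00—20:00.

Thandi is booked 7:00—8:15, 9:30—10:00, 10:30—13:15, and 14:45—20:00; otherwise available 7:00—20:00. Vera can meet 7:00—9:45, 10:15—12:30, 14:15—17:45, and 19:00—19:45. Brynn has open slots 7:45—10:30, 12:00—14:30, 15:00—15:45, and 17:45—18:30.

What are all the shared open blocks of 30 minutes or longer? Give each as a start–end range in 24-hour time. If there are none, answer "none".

Thandi free within 07:00–20:00: 08:15–09:30, 10:00–10:30, 13:15–14:45.
Thandi ∩ Vera: 08:15–09:30, 10:15–10:30, 14:15–14:45.
Thandi ∩ Vera ∩ Brynn: 08:15–09:30, 10:15–10:30, 14:15–14:30.
Windows ≥ 30 min: 08:15–09:30.

08:15–09:30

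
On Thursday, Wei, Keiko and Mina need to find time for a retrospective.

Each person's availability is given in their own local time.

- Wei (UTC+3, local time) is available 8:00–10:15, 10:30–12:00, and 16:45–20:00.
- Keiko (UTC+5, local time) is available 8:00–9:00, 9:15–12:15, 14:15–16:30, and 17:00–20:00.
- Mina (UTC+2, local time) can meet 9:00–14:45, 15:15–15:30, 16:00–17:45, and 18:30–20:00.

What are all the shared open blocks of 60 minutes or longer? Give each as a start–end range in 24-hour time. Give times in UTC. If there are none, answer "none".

14:00–15:00

Wei → UTC: 05:00–07:15, 07:30–09:00, 13:45–17:00.
Keiko → UTC: 03:00–04:00, 04:15–07:15, 09:15–11:30, 12:00–15:00.
Mina → UTC: 07:00–12:45, 13:15–13:30, 14:00–15:45, 16:30–18:00.
Wei ∩ Keiko: 05:00–07:15, 13:45–15:00.
Wei ∩ Keiko ∩ Mina: 07:00–07:15, 14:00–15:00.
Windows ≥ 60 min: 14:00–15:00.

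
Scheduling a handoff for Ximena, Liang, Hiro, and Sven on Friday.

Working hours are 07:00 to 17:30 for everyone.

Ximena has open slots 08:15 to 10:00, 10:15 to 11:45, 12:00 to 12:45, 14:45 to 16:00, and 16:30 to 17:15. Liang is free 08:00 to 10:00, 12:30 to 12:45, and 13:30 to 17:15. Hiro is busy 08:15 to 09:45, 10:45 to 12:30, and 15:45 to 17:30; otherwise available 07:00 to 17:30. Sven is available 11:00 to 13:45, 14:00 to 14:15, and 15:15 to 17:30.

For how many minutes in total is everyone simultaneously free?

45 minutes

Hiro free within 07:00–17:30: 07:00–08:15, 09:45–10:45, 12:30–15:45.
Ximena ∩ Liang: 08:15–10:00, 12:30–12:45, 14:45–16:00, 16:30–17:15.
Ximena ∩ Liang ∩ Hiro: 09:45–10:00, 12:30–12:45, 14:45–15:45.
Ximena ∩ Liang ∩ Hiro ∩ Sven: 12:30–12:45, 15:15–15:45.
Total common minutes: 15 + 30 = 45.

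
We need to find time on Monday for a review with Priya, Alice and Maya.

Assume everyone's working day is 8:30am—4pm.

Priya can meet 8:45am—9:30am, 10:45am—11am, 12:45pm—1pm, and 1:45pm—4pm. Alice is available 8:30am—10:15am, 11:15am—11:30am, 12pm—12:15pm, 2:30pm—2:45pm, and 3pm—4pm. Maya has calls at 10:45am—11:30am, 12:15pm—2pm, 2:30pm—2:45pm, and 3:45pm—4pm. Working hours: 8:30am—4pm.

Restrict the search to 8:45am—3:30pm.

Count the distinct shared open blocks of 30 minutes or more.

Maya free within 08:30–16:00: 08:30–10:45, 11:30–12:15, 14:00–14:30, 14:45–15:45.
Priya ∩ Alice: 08:45–09:30, 14:30–14:45, 15:00–16:00.
Priya ∩ Alice ∩ Maya: 08:45–09:30, 15:00–15:45.
Restricted to 08:45–15:30: 08:45–09:30, 15:00–15:30.
Windows ≥ 30 min: 08:45–09:30, 15:00–15:30.
That's 2 windows.

2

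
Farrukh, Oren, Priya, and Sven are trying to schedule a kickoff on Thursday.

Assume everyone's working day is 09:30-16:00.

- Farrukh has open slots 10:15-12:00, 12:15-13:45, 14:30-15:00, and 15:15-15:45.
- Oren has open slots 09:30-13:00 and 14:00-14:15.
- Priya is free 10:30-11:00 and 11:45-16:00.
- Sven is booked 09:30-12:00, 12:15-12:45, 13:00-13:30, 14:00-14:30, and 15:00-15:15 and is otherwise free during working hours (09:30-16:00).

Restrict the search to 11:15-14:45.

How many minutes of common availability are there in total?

15 minutes

Sven free within 09:30–16:00: 12:00–12:15, 12:45–13:00, 13:30–14:00, 14:30–15:00, 15:15–16:00.
Farrukh ∩ Oren: 10:15–12:00, 12:15–13:00.
Farrukh ∩ Oren ∩ Priya: 10:30–11:00, 11:45–12:00, 12:15–13:00.
Farrukh ∩ Oren ∩ Priya ∩ Sven: 12:45–13:00.
Restricted to 11:15–14:45: 12:45–13:00.
Total common minutes: 15.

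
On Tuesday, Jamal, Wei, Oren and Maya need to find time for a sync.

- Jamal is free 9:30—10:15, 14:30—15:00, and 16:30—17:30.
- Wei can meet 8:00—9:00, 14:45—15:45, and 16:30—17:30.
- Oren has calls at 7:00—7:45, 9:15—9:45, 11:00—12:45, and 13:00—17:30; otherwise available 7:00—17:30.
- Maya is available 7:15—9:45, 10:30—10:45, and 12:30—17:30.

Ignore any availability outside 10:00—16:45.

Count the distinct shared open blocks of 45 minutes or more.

0

Oren free within 07:00–17:30: 07:45–09:15, 09:45–11:00, 12:45–13:00.
Jamal ∩ Wei: 14:45–15:00, 16:30–17:30.
Jamal ∩ Wei ∩ Oren: (none).
Jamal ∩ Wei ∩ Oren ∩ Maya: (none).
Restricted to 10:00–16:45: (none).
Windows ≥ 45 min: (none).
That's 0 windows.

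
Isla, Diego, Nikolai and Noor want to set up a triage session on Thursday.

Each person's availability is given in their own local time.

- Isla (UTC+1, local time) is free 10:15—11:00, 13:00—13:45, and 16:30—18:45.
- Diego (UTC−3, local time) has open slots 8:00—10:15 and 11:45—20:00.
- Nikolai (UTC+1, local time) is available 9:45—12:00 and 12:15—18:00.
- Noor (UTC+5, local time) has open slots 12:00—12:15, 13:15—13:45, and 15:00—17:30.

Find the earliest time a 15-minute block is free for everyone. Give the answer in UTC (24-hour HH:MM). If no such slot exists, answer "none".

12:00

Isla → UTC: 09:15–10:00, 12:00–12:45, 15:30–17:45.
Diego → UTC: 11:00–13:15, 14:45–23:00.
Nikolai → UTC: 08:45–11:00, 11:15–17:00.
Noor → UTC: 07:00–07:15, 08:15–08:45, 10:00–12:30.
Isla ∩ Diego: 12:00–12:45, 15:30–17:45.
Isla ∩ Diego ∩ Nikolai: 12:00–12:45, 15:30–17:00.
Isla ∩ Diego ∩ Nikolai ∩ Noor: 12:00–12:30.
Windows ≥ 15 min: 12:00–12:30.
Earliest such window starts at 12:00.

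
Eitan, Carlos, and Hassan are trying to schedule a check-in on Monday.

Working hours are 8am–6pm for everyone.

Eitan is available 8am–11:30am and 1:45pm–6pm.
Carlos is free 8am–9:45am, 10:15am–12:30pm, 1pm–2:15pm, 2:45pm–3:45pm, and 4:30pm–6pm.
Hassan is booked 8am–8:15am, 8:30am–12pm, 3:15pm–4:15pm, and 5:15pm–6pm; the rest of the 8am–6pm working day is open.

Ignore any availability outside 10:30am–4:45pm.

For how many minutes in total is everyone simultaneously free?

Hassan free within 08:00–18:00: 08:15–08:30, 12:00–15:15, 16:15–17:15.
Eitan ∩ Carlos: 08:00–09:45, 10:15–11:30, 13:45–14:15, 14:45–15:45, 16:30–18:00.
Eitan ∩ Carlos ∩ Hassan: 08:15–08:30, 13:45–14:15, 14:45–15:15, 16:30–17:15.
Restricted to 10:30–16:45: 13:45–14:15, 14:45–15:15, 16:30–16:45.
Total common minutes: 30 + 30 + 15 = 75.

75 minutes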